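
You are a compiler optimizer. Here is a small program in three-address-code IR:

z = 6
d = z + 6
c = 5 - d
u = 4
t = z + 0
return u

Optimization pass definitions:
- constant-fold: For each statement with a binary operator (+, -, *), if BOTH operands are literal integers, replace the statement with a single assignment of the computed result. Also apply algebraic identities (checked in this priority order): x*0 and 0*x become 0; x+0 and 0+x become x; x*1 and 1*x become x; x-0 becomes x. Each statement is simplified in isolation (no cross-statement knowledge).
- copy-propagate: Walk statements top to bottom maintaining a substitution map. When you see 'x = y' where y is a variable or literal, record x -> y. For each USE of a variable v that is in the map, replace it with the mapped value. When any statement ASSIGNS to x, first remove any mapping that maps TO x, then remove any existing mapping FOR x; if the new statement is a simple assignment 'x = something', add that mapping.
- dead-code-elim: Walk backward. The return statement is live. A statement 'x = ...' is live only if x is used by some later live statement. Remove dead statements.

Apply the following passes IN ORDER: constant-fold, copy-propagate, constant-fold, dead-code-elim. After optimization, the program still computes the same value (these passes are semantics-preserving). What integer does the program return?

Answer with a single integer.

Initial IR:
  z = 6
  d = z + 6
  c = 5 - d
  u = 4
  t = z + 0
  return u
After constant-fold (6 stmts):
  z = 6
  d = z + 6
  c = 5 - d
  u = 4
  t = z
  return u
After copy-propagate (6 stmts):
  z = 6
  d = 6 + 6
  c = 5 - d
  u = 4
  t = 6
  return 4
After constant-fold (6 stmts):
  z = 6
  d = 12
  c = 5 - d
  u = 4
  t = 6
  return 4
After dead-code-elim (1 stmts):
  return 4
Evaluate:
  z = 6  =>  z = 6
  d = z + 6  =>  d = 12
  c = 5 - d  =>  c = -7
  u = 4  =>  u = 4
  t = z + 0  =>  t = 6
  return u = 4

Answer: 4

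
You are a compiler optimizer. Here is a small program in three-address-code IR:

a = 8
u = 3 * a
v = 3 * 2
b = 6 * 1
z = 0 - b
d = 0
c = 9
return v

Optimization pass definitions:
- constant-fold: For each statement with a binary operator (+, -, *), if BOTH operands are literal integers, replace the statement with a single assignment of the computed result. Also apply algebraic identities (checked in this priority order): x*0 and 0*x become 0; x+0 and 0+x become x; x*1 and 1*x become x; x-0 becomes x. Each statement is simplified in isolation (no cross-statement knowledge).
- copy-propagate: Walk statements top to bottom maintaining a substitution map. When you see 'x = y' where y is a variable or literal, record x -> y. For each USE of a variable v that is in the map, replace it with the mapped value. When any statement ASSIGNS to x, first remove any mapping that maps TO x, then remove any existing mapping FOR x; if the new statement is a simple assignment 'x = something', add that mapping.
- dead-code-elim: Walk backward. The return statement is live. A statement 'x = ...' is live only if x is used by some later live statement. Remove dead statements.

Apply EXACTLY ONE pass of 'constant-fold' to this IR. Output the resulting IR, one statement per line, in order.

Applying constant-fold statement-by-statement:
  [1] a = 8  (unchanged)
  [2] u = 3 * a  (unchanged)
  [3] v = 3 * 2  -> v = 6
  [4] b = 6 * 1  -> b = 6
  [5] z = 0 - b  (unchanged)
  [6] d = 0  (unchanged)
  [7] c = 9  (unchanged)
  [8] return v  (unchanged)
Result (8 stmts):
  a = 8
  u = 3 * a
  v = 6
  b = 6
  z = 0 - b
  d = 0
  c = 9
  return v

Answer: a = 8
u = 3 * a
v = 6
b = 6
z = 0 - b
d = 0
c = 9
return v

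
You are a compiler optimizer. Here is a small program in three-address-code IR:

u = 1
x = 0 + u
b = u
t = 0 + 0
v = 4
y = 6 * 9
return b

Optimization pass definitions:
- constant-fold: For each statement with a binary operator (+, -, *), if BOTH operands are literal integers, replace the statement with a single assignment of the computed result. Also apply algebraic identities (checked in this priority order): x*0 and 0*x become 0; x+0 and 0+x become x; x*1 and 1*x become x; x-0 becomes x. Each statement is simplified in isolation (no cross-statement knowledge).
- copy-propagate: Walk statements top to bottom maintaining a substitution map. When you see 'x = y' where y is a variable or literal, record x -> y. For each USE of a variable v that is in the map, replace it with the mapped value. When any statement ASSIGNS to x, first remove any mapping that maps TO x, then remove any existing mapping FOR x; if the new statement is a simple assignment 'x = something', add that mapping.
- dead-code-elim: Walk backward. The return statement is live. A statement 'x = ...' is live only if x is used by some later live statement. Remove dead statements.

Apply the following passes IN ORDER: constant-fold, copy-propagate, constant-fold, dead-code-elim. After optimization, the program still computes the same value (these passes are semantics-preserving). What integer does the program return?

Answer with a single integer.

Initial IR:
  u = 1
  x = 0 + u
  b = u
  t = 0 + 0
  v = 4
  y = 6 * 9
  return b
After constant-fold (7 stmts):
  u = 1
  x = u
  b = u
  t = 0
  v = 4
  y = 54
  return b
After copy-propagate (7 stmts):
  u = 1
  x = 1
  b = 1
  t = 0
  v = 4
  y = 54
  return 1
After constant-fold (7 stmts):
  u = 1
  x = 1
  b = 1
  t = 0
  v = 4
  y = 54
  return 1
After dead-code-elim (1 stmts):
  return 1
Evaluate:
  u = 1  =>  u = 1
  x = 0 + u  =>  x = 1
  b = u  =>  b = 1
  t = 0 + 0  =>  t = 0
  v = 4  =>  v = 4
  y = 6 * 9  =>  y = 54
  return b = 1

Answer: 1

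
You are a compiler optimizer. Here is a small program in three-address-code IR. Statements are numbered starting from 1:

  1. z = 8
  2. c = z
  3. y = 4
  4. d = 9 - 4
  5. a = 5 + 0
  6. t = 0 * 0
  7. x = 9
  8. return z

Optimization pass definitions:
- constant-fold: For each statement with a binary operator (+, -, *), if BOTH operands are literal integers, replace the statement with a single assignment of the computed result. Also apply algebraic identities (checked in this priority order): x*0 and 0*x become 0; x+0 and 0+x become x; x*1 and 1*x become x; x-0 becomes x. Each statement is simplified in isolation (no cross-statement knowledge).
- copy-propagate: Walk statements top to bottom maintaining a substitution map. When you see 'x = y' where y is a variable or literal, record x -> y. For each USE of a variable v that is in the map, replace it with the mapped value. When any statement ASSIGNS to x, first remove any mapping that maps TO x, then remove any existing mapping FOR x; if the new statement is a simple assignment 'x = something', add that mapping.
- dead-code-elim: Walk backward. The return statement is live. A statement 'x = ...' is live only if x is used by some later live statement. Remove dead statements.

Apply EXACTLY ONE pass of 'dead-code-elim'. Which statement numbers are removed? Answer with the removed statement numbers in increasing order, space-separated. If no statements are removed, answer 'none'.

Backward liveness scan:
Stmt 1 'z = 8': KEEP (z is live); live-in = []
Stmt 2 'c = z': DEAD (c not in live set ['z'])
Stmt 3 'y = 4': DEAD (y not in live set ['z'])
Stmt 4 'd = 9 - 4': DEAD (d not in live set ['z'])
Stmt 5 'a = 5 + 0': DEAD (a not in live set ['z'])
Stmt 6 't = 0 * 0': DEAD (t not in live set ['z'])
Stmt 7 'x = 9': DEAD (x not in live set ['z'])
Stmt 8 'return z': KEEP (return); live-in = ['z']
Removed statement numbers: [2, 3, 4, 5, 6, 7]
Surviving IR:
  z = 8
  return z

Answer: 2 3 4 5 6 7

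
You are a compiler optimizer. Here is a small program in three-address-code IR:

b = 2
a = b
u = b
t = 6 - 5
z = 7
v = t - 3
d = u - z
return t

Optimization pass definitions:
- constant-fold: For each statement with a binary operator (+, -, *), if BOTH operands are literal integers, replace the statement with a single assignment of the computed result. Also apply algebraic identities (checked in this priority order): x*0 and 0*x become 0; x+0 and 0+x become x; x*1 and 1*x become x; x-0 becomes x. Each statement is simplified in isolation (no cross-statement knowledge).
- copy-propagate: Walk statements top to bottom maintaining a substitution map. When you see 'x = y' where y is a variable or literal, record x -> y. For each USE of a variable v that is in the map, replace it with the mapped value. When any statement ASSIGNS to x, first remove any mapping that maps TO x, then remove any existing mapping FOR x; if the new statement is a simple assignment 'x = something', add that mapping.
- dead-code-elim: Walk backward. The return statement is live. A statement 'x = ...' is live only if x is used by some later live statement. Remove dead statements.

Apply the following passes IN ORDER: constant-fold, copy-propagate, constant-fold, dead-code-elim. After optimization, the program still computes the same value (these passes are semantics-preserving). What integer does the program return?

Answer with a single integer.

Initial IR:
  b = 2
  a = b
  u = b
  t = 6 - 5
  z = 7
  v = t - 3
  d = u - z
  return t
After constant-fold (8 stmts):
  b = 2
  a = b
  u = b
  t = 1
  z = 7
  v = t - 3
  d = u - z
  return t
After copy-propagate (8 stmts):
  b = 2
  a = 2
  u = 2
  t = 1
  z = 7
  v = 1 - 3
  d = 2 - 7
  return 1
After constant-fold (8 stmts):
  b = 2
  a = 2
  u = 2
  t = 1
  z = 7
  v = -2
  d = -5
  return 1
After dead-code-elim (1 stmts):
  return 1
Evaluate:
  b = 2  =>  b = 2
  a = b  =>  a = 2
  u = b  =>  u = 2
  t = 6 - 5  =>  t = 1
  z = 7  =>  z = 7
  v = t - 3  =>  v = -2
  d = u - z  =>  d = -5
  return t = 1

Answer: 1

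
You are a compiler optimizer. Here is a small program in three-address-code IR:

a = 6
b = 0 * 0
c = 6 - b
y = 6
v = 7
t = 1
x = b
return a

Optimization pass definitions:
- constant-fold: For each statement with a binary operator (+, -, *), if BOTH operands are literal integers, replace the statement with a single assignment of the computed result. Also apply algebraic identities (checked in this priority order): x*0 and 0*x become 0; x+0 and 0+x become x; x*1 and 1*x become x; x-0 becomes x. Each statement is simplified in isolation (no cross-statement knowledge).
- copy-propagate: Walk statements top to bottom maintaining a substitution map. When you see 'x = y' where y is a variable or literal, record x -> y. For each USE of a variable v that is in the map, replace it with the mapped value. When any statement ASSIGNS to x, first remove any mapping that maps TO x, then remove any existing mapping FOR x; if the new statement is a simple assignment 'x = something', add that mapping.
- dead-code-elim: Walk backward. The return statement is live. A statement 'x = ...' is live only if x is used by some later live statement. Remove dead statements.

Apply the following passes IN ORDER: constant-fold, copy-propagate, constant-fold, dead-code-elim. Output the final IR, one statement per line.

Answer: return 6

Derivation:
Initial IR:
  a = 6
  b = 0 * 0
  c = 6 - b
  y = 6
  v = 7
  t = 1
  x = b
  return a
After constant-fold (8 stmts):
  a = 6
  b = 0
  c = 6 - b
  y = 6
  v = 7
  t = 1
  x = b
  return a
After copy-propagate (8 stmts):
  a = 6
  b = 0
  c = 6 - 0
  y = 6
  v = 7
  t = 1
  x = 0
  return 6
After constant-fold (8 stmts):
  a = 6
  b = 0
  c = 6
  y = 6
  v = 7
  t = 1
  x = 0
  return 6
After dead-code-elim (1 stmts):
  return 6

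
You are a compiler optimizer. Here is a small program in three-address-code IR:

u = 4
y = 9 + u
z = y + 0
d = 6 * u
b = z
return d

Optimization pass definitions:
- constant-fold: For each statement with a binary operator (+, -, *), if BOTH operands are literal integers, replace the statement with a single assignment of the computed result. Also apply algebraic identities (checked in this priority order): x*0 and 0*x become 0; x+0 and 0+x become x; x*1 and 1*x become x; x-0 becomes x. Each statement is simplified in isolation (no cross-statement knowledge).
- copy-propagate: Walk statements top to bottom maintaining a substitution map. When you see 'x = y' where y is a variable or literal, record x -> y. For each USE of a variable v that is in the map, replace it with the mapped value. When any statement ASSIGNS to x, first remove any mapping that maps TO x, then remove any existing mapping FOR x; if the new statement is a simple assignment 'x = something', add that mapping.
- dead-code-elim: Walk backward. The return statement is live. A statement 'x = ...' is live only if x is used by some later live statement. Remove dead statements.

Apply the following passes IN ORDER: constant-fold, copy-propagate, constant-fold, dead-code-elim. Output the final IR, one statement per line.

Initial IR:
  u = 4
  y = 9 + u
  z = y + 0
  d = 6 * u
  b = z
  return d
After constant-fold (6 stmts):
  u = 4
  y = 9 + u
  z = y
  d = 6 * u
  b = z
  return d
After copy-propagate (6 stmts):
  u = 4
  y = 9 + 4
  z = y
  d = 6 * 4
  b = y
  return d
After constant-fold (6 stmts):
  u = 4
  y = 13
  z = y
  d = 24
  b = y
  return d
After dead-code-elim (2 stmts):
  d = 24
  return d

Answer: d = 24
return d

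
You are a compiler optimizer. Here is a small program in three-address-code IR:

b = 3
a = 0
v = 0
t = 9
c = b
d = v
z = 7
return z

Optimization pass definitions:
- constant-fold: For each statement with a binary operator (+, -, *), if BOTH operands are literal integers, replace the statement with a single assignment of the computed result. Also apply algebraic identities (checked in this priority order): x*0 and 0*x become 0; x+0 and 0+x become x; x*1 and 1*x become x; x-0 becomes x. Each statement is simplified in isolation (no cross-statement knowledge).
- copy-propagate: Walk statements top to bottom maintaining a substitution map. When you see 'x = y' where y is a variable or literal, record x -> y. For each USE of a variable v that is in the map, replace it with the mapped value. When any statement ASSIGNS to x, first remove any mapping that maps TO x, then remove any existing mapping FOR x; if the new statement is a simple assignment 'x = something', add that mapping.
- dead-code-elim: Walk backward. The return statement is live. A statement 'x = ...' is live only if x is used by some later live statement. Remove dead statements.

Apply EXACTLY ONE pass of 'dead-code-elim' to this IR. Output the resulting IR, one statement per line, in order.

Answer: z = 7
return z

Derivation:
Applying dead-code-elim statement-by-statement:
  [8] return z  -> KEEP (return); live=['z']
  [7] z = 7  -> KEEP; live=[]
  [6] d = v  -> DEAD (d not live)
  [5] c = b  -> DEAD (c not live)
  [4] t = 9  -> DEAD (t not live)
  [3] v = 0  -> DEAD (v not live)
  [2] a = 0  -> DEAD (a not live)
  [1] b = 3  -> DEAD (b not live)
Result (2 stmts):
  z = 7
  return z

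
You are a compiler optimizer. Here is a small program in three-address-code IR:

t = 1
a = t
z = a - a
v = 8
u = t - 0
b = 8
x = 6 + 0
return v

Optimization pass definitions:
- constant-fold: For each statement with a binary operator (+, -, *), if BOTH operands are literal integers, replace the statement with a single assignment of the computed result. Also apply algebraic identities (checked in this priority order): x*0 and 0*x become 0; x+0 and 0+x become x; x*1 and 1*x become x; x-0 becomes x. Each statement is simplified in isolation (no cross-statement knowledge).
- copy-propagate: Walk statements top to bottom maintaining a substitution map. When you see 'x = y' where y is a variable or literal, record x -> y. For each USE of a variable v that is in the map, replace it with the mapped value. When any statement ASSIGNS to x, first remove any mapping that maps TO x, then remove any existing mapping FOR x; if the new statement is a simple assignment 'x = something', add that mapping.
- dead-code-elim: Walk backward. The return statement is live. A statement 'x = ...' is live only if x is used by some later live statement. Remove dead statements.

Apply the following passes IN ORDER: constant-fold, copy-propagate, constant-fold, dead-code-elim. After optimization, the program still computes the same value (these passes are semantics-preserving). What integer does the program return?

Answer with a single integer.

Initial IR:
  t = 1
  a = t
  z = a - a
  v = 8
  u = t - 0
  b = 8
  x = 6 + 0
  return v
After constant-fold (8 stmts):
  t = 1
  a = t
  z = a - a
  v = 8
  u = t
  b = 8
  x = 6
  return v
After copy-propagate (8 stmts):
  t = 1
  a = 1
  z = 1 - 1
  v = 8
  u = 1
  b = 8
  x = 6
  return 8
After constant-fold (8 stmts):
  t = 1
  a = 1
  z = 0
  v = 8
  u = 1
  b = 8
  x = 6
  return 8
After dead-code-elim (1 stmts):
  return 8
Evaluate:
  t = 1  =>  t = 1
  a = t  =>  a = 1
  z = a - a  =>  z = 0
  v = 8  =>  v = 8
  u = t - 0  =>  u = 1
  b = 8  =>  b = 8
  x = 6 + 0  =>  x = 6
  return v = 8

Answer: 8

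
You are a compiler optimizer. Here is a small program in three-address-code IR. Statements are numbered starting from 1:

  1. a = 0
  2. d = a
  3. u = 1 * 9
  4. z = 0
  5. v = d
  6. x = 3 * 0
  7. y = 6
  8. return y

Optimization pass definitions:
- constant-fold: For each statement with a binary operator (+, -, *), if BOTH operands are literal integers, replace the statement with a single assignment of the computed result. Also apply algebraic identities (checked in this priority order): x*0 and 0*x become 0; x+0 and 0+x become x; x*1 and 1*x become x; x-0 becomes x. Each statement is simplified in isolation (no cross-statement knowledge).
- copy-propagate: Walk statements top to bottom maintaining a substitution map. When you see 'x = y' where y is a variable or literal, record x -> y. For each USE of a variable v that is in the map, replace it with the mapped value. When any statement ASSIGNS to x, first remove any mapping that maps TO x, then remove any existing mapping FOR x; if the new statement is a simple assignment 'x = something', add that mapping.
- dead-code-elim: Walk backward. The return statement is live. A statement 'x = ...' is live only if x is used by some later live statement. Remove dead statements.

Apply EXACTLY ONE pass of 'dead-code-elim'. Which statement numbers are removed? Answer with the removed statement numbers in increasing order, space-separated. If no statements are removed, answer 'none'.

Answer: 1 2 3 4 5 6

Derivation:
Backward liveness scan:
Stmt 1 'a = 0': DEAD (a not in live set [])
Stmt 2 'd = a': DEAD (d not in live set [])
Stmt 3 'u = 1 * 9': DEAD (u not in live set [])
Stmt 4 'z = 0': DEAD (z not in live set [])
Stmt 5 'v = d': DEAD (v not in live set [])
Stmt 6 'x = 3 * 0': DEAD (x not in live set [])
Stmt 7 'y = 6': KEEP (y is live); live-in = []
Stmt 8 'return y': KEEP (return); live-in = ['y']
Removed statement numbers: [1, 2, 3, 4, 5, 6]
Surviving IR:
  y = 6
  return y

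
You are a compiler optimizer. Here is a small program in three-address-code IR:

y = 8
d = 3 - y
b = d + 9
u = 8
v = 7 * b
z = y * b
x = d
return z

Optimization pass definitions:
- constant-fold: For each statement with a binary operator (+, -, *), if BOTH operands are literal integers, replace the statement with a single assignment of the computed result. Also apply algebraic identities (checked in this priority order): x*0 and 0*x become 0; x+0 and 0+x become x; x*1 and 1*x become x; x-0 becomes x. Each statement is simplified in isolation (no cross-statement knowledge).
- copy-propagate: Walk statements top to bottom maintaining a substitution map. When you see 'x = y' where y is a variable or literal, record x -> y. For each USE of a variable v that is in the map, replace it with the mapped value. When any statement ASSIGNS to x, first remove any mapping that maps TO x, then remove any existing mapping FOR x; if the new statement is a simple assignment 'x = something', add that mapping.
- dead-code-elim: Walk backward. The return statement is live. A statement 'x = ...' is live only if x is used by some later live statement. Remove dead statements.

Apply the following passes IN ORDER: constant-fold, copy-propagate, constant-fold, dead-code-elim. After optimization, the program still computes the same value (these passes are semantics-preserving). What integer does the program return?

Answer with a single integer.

Initial IR:
  y = 8
  d = 3 - y
  b = d + 9
  u = 8
  v = 7 * b
  z = y * b
  x = d
  return z
After constant-fold (8 stmts):
  y = 8
  d = 3 - y
  b = d + 9
  u = 8
  v = 7 * b
  z = y * b
  x = d
  return z
After copy-propagate (8 stmts):
  y = 8
  d = 3 - 8
  b = d + 9
  u = 8
  v = 7 * b
  z = 8 * b
  x = d
  return z
After constant-fold (8 stmts):
  y = 8
  d = -5
  b = d + 9
  u = 8
  v = 7 * b
  z = 8 * b
  x = d
  return z
After dead-code-elim (4 stmts):
  d = -5
  b = d + 9
  z = 8 * b
  return z
Evaluate:
  y = 8  =>  y = 8
  d = 3 - y  =>  d = -5
  b = d + 9  =>  b = 4
  u = 8  =>  u = 8
  v = 7 * b  =>  v = 28
  z = y * b  =>  z = 32
  x = d  =>  x = -5
  return z = 32

Answer: 32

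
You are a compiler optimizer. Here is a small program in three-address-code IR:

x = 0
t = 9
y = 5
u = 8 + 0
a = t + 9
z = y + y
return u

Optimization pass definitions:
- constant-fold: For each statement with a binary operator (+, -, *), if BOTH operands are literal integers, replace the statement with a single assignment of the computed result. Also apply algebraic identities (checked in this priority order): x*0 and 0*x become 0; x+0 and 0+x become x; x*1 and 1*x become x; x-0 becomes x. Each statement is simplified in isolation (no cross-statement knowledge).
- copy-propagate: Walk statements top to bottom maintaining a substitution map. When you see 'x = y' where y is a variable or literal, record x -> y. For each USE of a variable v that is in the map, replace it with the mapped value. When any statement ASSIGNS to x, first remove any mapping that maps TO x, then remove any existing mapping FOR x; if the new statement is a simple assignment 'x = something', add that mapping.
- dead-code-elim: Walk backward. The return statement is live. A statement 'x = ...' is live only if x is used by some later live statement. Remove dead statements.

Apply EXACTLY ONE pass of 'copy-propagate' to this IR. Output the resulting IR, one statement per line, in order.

Applying copy-propagate statement-by-statement:
  [1] x = 0  (unchanged)
  [2] t = 9  (unchanged)
  [3] y = 5  (unchanged)
  [4] u = 8 + 0  (unchanged)
  [5] a = t + 9  -> a = 9 + 9
  [6] z = y + y  -> z = 5 + 5
  [7] return u  (unchanged)
Result (7 stmts):
  x = 0
  t = 9
  y = 5
  u = 8 + 0
  a = 9 + 9
  z = 5 + 5
  return u

Answer: x = 0
t = 9
y = 5
u = 8 + 0
a = 9 + 9
z = 5 + 5
return u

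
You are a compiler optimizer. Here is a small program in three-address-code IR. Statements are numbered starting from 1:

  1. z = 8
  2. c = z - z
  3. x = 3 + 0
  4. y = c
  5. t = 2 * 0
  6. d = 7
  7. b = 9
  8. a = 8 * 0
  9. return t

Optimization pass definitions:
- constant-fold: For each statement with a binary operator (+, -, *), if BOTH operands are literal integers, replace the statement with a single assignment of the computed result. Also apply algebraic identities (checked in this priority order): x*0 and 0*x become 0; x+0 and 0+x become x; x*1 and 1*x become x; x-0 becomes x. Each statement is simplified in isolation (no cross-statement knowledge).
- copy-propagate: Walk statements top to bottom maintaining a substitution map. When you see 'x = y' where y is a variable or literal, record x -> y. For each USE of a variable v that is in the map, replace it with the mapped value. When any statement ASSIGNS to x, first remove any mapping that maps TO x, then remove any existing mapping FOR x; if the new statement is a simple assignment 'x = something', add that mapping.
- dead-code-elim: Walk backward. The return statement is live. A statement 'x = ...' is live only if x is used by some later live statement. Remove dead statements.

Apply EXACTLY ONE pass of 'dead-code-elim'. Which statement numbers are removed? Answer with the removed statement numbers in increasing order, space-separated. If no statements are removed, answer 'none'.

Answer: 1 2 3 4 6 7 8

Derivation:
Backward liveness scan:
Stmt 1 'z = 8': DEAD (z not in live set [])
Stmt 2 'c = z - z': DEAD (c not in live set [])
Stmt 3 'x = 3 + 0': DEAD (x not in live set [])
Stmt 4 'y = c': DEAD (y not in live set [])
Stmt 5 't = 2 * 0': KEEP (t is live); live-in = []
Stmt 6 'd = 7': DEAD (d not in live set ['t'])
Stmt 7 'b = 9': DEAD (b not in live set ['t'])
Stmt 8 'a = 8 * 0': DEAD (a not in live set ['t'])
Stmt 9 'return t': KEEP (return); live-in = ['t']
Removed statement numbers: [1, 2, 3, 4, 6, 7, 8]
Surviving IR:
  t = 2 * 0
  return t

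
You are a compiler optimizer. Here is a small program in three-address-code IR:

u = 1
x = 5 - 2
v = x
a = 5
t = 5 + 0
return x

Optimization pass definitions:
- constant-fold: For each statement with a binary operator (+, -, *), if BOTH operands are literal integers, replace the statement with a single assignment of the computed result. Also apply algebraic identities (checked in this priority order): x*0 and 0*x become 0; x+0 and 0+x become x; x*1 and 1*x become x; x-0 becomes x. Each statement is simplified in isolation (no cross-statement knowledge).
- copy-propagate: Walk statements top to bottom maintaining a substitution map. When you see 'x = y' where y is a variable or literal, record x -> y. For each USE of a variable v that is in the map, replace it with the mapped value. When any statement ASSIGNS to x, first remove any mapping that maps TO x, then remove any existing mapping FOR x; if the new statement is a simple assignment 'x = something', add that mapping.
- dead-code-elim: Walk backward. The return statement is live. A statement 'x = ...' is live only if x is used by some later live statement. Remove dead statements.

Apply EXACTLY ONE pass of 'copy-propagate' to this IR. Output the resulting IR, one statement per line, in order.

Answer: u = 1
x = 5 - 2
v = x
a = 5
t = 5 + 0
return x

Derivation:
Applying copy-propagate statement-by-statement:
  [1] u = 1  (unchanged)
  [2] x = 5 - 2  (unchanged)
  [3] v = x  (unchanged)
  [4] a = 5  (unchanged)
  [5] t = 5 + 0  (unchanged)
  [6] return x  (unchanged)
Result (6 stmts):
  u = 1
  x = 5 - 2
  v = x
  a = 5
  t = 5 + 0
  return x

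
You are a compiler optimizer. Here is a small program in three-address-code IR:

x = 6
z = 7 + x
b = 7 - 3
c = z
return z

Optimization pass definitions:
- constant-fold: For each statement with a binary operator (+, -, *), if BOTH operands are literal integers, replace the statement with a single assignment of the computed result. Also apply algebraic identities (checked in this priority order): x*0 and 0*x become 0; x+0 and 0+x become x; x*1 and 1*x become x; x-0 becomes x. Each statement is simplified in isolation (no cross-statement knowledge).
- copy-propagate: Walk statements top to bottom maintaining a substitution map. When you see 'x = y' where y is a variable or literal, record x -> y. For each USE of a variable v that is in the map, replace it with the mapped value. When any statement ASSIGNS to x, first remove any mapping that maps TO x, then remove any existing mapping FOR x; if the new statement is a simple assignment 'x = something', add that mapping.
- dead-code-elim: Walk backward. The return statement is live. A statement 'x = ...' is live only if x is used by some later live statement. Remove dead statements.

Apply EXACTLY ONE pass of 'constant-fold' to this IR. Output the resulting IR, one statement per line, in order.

Answer: x = 6
z = 7 + x
b = 4
c = z
return z

Derivation:
Applying constant-fold statement-by-statement:
  [1] x = 6  (unchanged)
  [2] z = 7 + x  (unchanged)
  [3] b = 7 - 3  -> b = 4
  [4] c = z  (unchanged)
  [5] return z  (unchanged)
Result (5 stmts):
  x = 6
  z = 7 + x
  b = 4
  c = z
  return z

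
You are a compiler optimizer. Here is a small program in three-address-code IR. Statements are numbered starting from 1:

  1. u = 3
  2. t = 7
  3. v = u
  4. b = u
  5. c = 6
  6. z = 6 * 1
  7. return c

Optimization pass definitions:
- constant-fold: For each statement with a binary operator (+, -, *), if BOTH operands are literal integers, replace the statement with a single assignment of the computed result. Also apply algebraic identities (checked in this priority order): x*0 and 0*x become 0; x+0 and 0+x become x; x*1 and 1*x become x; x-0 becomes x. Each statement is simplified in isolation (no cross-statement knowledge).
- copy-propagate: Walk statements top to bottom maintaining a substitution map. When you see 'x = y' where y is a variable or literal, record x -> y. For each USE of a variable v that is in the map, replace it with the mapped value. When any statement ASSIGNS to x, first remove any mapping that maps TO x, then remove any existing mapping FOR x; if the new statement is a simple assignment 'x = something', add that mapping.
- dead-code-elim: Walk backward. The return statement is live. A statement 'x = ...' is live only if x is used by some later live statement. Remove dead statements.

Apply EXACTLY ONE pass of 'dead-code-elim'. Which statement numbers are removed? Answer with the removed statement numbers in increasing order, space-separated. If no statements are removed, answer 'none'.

Backward liveness scan:
Stmt 1 'u = 3': DEAD (u not in live set [])
Stmt 2 't = 7': DEAD (t not in live set [])
Stmt 3 'v = u': DEAD (v not in live set [])
Stmt 4 'b = u': DEAD (b not in live set [])
Stmt 5 'c = 6': KEEP (c is live); live-in = []
Stmt 6 'z = 6 * 1': DEAD (z not in live set ['c'])
Stmt 7 'return c': KEEP (return); live-in = ['c']
Removed statement numbers: [1, 2, 3, 4, 6]
Surviving IR:
  c = 6
  return c

Answer: 1 2 3 4 6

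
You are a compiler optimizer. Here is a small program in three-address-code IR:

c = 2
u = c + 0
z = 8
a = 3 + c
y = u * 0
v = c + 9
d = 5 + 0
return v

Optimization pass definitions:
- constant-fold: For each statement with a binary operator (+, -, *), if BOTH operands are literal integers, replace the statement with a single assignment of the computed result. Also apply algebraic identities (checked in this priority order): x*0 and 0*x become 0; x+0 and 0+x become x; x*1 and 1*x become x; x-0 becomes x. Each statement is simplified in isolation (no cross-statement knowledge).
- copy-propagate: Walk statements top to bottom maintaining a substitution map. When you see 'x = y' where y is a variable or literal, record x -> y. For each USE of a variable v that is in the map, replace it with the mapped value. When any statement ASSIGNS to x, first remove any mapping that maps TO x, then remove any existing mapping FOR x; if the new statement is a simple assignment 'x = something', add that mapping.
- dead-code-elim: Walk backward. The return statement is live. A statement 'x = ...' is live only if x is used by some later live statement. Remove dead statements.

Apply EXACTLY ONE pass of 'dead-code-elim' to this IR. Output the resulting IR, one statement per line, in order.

Applying dead-code-elim statement-by-statement:
  [8] return v  -> KEEP (return); live=['v']
  [7] d = 5 + 0  -> DEAD (d not live)
  [6] v = c + 9  -> KEEP; live=['c']
  [5] y = u * 0  -> DEAD (y not live)
  [4] a = 3 + c  -> DEAD (a not live)
  [3] z = 8  -> DEAD (z not live)
  [2] u = c + 0  -> DEAD (u not live)
  [1] c = 2  -> KEEP; live=[]
Result (3 stmts):
  c = 2
  v = c + 9
  return v

Answer: c = 2
v = c + 9
return v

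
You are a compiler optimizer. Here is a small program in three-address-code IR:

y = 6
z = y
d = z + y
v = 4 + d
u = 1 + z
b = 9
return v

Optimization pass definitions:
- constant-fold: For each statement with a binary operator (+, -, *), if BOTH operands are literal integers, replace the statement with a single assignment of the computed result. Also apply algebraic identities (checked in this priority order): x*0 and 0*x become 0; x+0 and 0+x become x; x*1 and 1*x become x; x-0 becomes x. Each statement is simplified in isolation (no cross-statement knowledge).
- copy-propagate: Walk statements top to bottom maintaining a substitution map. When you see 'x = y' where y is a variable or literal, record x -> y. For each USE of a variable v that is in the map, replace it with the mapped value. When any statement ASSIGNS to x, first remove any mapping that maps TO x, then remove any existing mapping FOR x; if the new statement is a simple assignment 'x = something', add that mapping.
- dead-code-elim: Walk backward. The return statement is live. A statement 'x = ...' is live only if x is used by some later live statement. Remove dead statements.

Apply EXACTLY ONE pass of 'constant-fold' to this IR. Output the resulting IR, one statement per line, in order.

Applying constant-fold statement-by-statement:
  [1] y = 6  (unchanged)
  [2] z = y  (unchanged)
  [3] d = z + y  (unchanged)
  [4] v = 4 + d  (unchanged)
  [5] u = 1 + z  (unchanged)
  [6] b = 9  (unchanged)
  [7] return v  (unchanged)
Result (7 stmts):
  y = 6
  z = y
  d = z + y
  v = 4 + d
  u = 1 + z
  b = 9
  return v

Answer: y = 6
z = y
d = z + y
v = 4 + d
u = 1 + z
b = 9
return v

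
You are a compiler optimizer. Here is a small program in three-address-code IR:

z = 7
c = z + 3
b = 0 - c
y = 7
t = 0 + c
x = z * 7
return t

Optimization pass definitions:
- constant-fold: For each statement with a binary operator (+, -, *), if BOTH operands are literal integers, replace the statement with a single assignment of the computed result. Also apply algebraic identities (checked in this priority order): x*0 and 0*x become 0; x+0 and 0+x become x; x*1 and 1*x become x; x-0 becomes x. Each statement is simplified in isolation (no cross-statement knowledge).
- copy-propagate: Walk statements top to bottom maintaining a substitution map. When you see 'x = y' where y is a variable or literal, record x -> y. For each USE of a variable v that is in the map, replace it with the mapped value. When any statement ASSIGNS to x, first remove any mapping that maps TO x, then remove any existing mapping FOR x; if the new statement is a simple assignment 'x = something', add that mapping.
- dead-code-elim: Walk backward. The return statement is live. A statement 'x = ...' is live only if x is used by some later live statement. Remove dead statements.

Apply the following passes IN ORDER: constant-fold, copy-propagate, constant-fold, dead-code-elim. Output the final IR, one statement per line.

Initial IR:
  z = 7
  c = z + 3
  b = 0 - c
  y = 7
  t = 0 + c
  x = z * 7
  return t
After constant-fold (7 stmts):
  z = 7
  c = z + 3
  b = 0 - c
  y = 7
  t = c
  x = z * 7
  return t
After copy-propagate (7 stmts):
  z = 7
  c = 7 + 3
  b = 0 - c
  y = 7
  t = c
  x = 7 * 7
  return c
After constant-fold (7 stmts):
  z = 7
  c = 10
  b = 0 - c
  y = 7
  t = c
  x = 49
  return c
After dead-code-elim (2 stmts):
  c = 10
  return c

Answer: c = 10
return c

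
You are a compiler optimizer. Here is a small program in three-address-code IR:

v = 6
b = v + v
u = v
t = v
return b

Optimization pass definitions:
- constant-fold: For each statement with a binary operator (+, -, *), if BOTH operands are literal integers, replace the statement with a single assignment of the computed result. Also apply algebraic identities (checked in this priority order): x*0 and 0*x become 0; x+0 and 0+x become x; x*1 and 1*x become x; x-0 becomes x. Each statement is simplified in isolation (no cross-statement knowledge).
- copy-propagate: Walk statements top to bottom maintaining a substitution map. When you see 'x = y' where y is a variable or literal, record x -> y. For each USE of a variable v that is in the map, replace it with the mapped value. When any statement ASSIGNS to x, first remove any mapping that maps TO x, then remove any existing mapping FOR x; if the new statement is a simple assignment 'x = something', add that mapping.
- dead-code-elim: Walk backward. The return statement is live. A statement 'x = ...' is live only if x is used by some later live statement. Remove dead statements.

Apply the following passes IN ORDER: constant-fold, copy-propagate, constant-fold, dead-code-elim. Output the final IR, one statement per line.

Answer: b = 12
return b

Derivation:
Initial IR:
  v = 6
  b = v + v
  u = v
  t = v
  return b
After constant-fold (5 stmts):
  v = 6
  b = v + v
  u = v
  t = v
  return b
After copy-propagate (5 stmts):
  v = 6
  b = 6 + 6
  u = 6
  t = 6
  return b
After constant-fold (5 stmts):
  v = 6
  b = 12
  u = 6
  t = 6
  return b
After dead-code-elim (2 stmts):
  b = 12
  return b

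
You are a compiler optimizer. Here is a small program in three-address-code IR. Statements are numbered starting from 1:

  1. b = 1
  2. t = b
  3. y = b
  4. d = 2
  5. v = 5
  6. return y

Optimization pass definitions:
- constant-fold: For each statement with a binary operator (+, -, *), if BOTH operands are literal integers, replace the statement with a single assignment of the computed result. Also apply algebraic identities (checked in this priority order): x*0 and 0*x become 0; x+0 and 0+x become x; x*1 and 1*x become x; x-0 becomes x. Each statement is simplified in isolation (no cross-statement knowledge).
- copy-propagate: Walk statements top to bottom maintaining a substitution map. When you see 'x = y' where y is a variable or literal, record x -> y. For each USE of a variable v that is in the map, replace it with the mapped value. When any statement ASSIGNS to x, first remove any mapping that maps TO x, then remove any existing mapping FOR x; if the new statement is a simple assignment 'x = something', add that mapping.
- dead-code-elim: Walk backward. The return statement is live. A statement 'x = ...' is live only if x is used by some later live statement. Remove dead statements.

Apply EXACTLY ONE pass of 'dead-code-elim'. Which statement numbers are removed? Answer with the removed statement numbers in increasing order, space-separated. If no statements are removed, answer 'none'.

Answer: 2 4 5

Derivation:
Backward liveness scan:
Stmt 1 'b = 1': KEEP (b is live); live-in = []
Stmt 2 't = b': DEAD (t not in live set ['b'])
Stmt 3 'y = b': KEEP (y is live); live-in = ['b']
Stmt 4 'd = 2': DEAD (d not in live set ['y'])
Stmt 5 'v = 5': DEAD (v not in live set ['y'])
Stmt 6 'return y': KEEP (return); live-in = ['y']
Removed statement numbers: [2, 4, 5]
Surviving IR:
  b = 1
  y = b
  return y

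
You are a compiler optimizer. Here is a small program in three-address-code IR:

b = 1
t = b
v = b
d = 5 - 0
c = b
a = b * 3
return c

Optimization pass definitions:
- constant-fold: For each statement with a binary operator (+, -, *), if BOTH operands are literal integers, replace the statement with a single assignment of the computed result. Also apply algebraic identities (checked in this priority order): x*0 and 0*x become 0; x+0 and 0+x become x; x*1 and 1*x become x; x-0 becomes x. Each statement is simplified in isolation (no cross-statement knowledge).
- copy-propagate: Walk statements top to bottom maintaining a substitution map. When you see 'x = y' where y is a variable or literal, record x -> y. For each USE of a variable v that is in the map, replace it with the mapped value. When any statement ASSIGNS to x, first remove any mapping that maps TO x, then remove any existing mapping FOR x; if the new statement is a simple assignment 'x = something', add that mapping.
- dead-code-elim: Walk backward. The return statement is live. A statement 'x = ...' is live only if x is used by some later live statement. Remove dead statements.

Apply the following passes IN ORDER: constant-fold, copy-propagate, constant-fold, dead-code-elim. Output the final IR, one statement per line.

Initial IR:
  b = 1
  t = b
  v = b
  d = 5 - 0
  c = b
  a = b * 3
  return c
After constant-fold (7 stmts):
  b = 1
  t = b
  v = b
  d = 5
  c = b
  a = b * 3
  return c
After copy-propagate (7 stmts):
  b = 1
  t = 1
  v = 1
  d = 5
  c = 1
  a = 1 * 3
  return 1
After constant-fold (7 stmts):
  b = 1
  t = 1
  v = 1
  d = 5
  c = 1
  a = 3
  return 1
After dead-code-elim (1 stmts):
  return 1

Answer: return 1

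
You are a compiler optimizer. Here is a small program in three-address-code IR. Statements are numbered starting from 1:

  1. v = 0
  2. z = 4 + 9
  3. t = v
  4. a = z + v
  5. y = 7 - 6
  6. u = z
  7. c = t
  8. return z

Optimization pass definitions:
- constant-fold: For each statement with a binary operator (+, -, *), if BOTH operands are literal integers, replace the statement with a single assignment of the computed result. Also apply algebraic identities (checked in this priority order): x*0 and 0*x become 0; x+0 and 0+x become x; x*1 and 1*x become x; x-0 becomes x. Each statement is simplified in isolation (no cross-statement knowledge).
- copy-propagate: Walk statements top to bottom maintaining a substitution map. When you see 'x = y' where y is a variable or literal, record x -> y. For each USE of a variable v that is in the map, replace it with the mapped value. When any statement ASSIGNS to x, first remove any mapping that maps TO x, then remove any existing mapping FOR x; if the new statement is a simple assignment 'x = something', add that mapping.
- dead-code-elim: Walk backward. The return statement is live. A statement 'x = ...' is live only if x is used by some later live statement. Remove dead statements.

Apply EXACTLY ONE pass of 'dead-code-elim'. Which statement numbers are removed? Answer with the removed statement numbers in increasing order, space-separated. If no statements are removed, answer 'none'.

Backward liveness scan:
Stmt 1 'v = 0': DEAD (v not in live set [])
Stmt 2 'z = 4 + 9': KEEP (z is live); live-in = []
Stmt 3 't = v': DEAD (t not in live set ['z'])
Stmt 4 'a = z + v': DEAD (a not in live set ['z'])
Stmt 5 'y = 7 - 6': DEAD (y not in live set ['z'])
Stmt 6 'u = z': DEAD (u not in live set ['z'])
Stmt 7 'c = t': DEAD (c not in live set ['z'])
Stmt 8 'return z': KEEP (return); live-in = ['z']
Removed statement numbers: [1, 3, 4, 5, 6, 7]
Surviving IR:
  z = 4 + 9
  return z

Answer: 1 3 4 5 6 7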